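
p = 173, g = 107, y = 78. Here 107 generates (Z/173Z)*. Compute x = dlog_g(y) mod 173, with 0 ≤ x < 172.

138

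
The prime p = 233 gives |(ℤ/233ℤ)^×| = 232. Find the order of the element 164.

232

The order of 164 must divide p − 1 = 232 = 2^3 · 29.
Divisors: 1, 2, 4, 8, 29, 58, 116, 232.
Check each in increasing order: 164^1 ≡ 164;  164^2 ≡ 101;  164^4 ≡ 182;  164^8 ≡ 38;  164^29 ≡ 12;  164^58 ≡ 144;  164^116 ≡ 232;  164^232 ≡ 1.
Smallest exponent giving 1 is 232.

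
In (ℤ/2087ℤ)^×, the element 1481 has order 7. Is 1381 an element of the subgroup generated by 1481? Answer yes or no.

⟨1481⟩ has order 7; its elements mod 2087 are {1, 142, 1381, 1481, 1602, 1730, 2011}.
1381 is in this set.

yes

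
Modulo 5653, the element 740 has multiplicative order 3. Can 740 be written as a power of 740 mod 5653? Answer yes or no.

yes

740 ∈ ⟨740⟩ iff 740^3 ≡ 1 (mod 5653), since |⟨740⟩| = 3.
740^3 mod 5653 = 1.
Since 1 = 1, 740 lies in the subgroup.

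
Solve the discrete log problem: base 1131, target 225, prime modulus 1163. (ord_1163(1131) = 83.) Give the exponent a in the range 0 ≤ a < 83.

37

Baby-step giant-step with m = ceil(sqrt(83)) = 10.
Baby table (1131^j mod 1163 for j=0..9):
  0:1  1:1131  2:1024  3:959  4:713  5:444  6:911  7:1086
  8:138  9:236
Giant step factor: 1131^(-10) ≡ 853 (mod 1163).
Scan 225·853^i mod 1163 for i = 0, 1, …:
  i=0: 225   i=1: 30   i=2: 4   i=3: 1086
Match at i=3, j=7: a = 3·10 + 7 = 37.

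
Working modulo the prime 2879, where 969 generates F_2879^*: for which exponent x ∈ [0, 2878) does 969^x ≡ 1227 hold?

Baby-step giant-step with m = ceil(sqrt(2878)) = 54.
Baby table (969^j mod 2879 for j=0..53):
  0:1  1:969  2:407  3:2839  4:1546  5:994  6:1600  7:1498
  8:546  9:2217  10:539  11:1192  12:569  13:1472  14:1263  15:272
  16:1579  17:1302  18:636  19:178  20:2621  21:471  22:1517  23:1683
  24:1313  25:2658  26:1776  27:2181  28:203  29:935  30:2009  31:517
  32:27  33:252  34:2352  35:1799  36:1436  37:927  38:15  39:140
  40:347  41:2279  42:158  43:515  44:968  45:2317  46:2432  47:1586
  48:2327  49:606  50:2777  51:1927  52:1671  53:1201
Giant step factor: 969^(-54) ≡ 992 (mod 2879).
Scan 1227·992^i mod 2879 for i = 0, 1, …:
  i=0: 1227   i=1: 2246   i=2: 2565   i=3: 2323
  i=4: 1216   i=5: 2850   i=6: 22   i=7: 1671
Match at i=7, j=52: x = 7·54 + 52 = 430.

430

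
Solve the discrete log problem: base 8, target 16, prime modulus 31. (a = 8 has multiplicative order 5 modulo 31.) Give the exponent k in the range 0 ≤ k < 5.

3

Successive powers of 8 modulo 31:
  8^0=1  8^1=8  8^2=2  8^3=16
So 8^3 ≡ 16 (mod 31), giving k = 3.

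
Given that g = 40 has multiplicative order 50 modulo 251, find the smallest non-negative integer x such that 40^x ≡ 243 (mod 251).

48

Baby-step giant-step with m = ceil(sqrt(50)) = 8.
Baby table (40^j mod 251 for j=0..7):
  0:1  1:40  2:94  3:246  4:51  5:32  6:25  7:247
Giant step factor: 40^(-8) ≡ 80 (mod 251).
Scan 243·80^i mod 251 for i = 0, 1, …:
  i=0: 243   i=1: 113   i=2: 4   i=3: 69
  i=4: 249   i=5: 91   i=6: 1
Match at i=6, j=0: x = 6·8 + 0 = 48.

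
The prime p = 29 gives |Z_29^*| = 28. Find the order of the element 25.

7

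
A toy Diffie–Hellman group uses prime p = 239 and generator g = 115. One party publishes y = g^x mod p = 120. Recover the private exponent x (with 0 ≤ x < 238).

124

Baby-step giant-step with m = ceil(sqrt(238)) = 16.
Baby table (115^j mod 239 for j=0..15):
  0:1  1:115  2:80  3:118  4:186  5:119  6:62  7:199
  8:180  9:146  10:60  11:208  12:20  13:149  14:166  15:209
Giant step factor: 115^(-16) ≡ 108 (mod 239).
Scan 120·108^i mod 239 for i = 0, 1, …:
  i=0: 120   i=1: 54   i=2: 96   i=3: 91
  i=4: 29   i=5: 25   i=6: 71   i=7: 20
Match at i=7, j=12: x = 7·16 + 12 = 124.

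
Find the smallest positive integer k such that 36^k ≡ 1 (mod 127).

63

The order of 36 must divide p − 1 = 126 = 2 · 3^2 · 7.
Divisors: 1, 2, 3, 6, 7, 9, 14, 18, 21, 42, 63, 126.
Check each in increasing order: 36^1 ≡ 36;  36^2 ≡ 26;  36^3 ≡ 47;  36^6 ≡ 50;  36^7 ≡ 22;  36^9 ≡ 64;  36^14 ≡ 103;  36^18 ≡ 32;  36^21 ≡ 107;  36^42 ≡ 19;  36^63 ≡ 1.
Smallest exponent giving 1 is 63.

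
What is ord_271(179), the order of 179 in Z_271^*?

The order of 179 must divide p − 1 = 270 = 2 · 3^3 · 5.
Divisors: 1, 2, 3, 5, 6, 9, 10, 15, 18, 27, 30, 45, 54, 90, 135, 270.
Check each in increasing order: 179^1 ≡ 179;  179^2 ≡ 63;  179^3 ≡ 166;  179^5 ≡ 160;  179^6 ≡ 185;  179^9 ≡ 87;  179^10 ≡ 126;  179^15 ≡ 106;  179^18 ≡ 252;  179^27 ≡ 244;  179^30 ≡ 125;  179^45 ≡ 242;  179^54 ≡ 187;  179^90 ≡ 28;  179^135 ≡ 1.
Smallest exponent giving 1 is 135.

135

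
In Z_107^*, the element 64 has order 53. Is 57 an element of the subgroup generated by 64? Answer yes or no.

yes

57 ∈ ⟨64⟩ iff 57^53 ≡ 1 (mod 107), since |⟨64⟩| = 53.
57^53 mod 107 = 1.
Since 1 = 1, 57 lies in the subgroup.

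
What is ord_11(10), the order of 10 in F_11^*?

2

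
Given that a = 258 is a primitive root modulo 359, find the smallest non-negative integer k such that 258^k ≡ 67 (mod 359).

Baby-step giant-step with m = ceil(sqrt(358)) = 19.
Baby table (258^j mod 359 for j=0..18):
  0:1  1:258  2:149  3:29  4:302  5:13  6:123  7:142
  8:18  9:336  10:169  11:163  12:51  13:234  14:60  15:43
  16:324  17:304  18:170
Giant step factor: 258^(-19) ≡ 249 (mod 359).
Scan 67·249^i mod 359 for i = 0, 1, …:
  i=0: 67   i=1: 169
Match at i=1, j=10: k = 1·19 + 10 = 29.

29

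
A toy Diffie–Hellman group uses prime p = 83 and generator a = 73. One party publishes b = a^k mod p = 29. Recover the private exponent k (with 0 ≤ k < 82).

18

Successive powers of 73 modulo 83:
  73^0=1  73^1=73  73^2=17  73^3=79  73^4=40  73^5=15
  73^6=16  73^7=6  73^8=23  73^9=19  73^10=59  73^11=74
  73^12=7  73^13=13  73^14=36  73^15=55  73^16=31  73^17=22
  73^18=29
So 73^18 ≡ 29 (mod 83), giving k = 18.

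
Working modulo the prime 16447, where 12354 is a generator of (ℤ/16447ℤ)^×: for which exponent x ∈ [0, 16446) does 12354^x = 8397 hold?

2227

Baby-step giant-step with m = ceil(sqrt(16446)) = 129.
Baby table (12354^j mod 16447 for j=0..128):
  0:1  1:12354  2:9603  3:3251  4:15727  5:2947  6:10027  7:11201
  8:8543  9:16270  10:793  11:10757  12:218  13:12311  14:4685  15:1497
  16:7510  17:1013  18:14882  19:7662  20:3863  21:10755  22:8404  23:9552
  24:14630  25:2937  26:1616  27:13853  28:8927  29:7023  30:4217  31:9169
  32:3337  33:9116  34:6455  35:10014  36:15069  37:15280  38:6901  39:10153
  40:5340  41:1443  42:14721  43:8755  44:3798  45:13648  46:9195  47:12048
  48:12089  49:8746  50:7741  51:9456  52:12830  53:2081  54:2013  55:738
  56:5614  57:14804  58:14423  59:11391  60:3882  61:15223  62:9944  63:5533
  64:950  65:9589  66:11212  67:12861  68:6774  69:3660  70:2837  71:16188
  72:7479  73:12767  74:13235  75:5563  76:9736  77:1633  78:10060  79:7708
  80:12949  81:8424  82:9927  83:9326  84:2169  85:3663  86:7005  87:12103
  88:785  89:10607  90:5629  91:2750  92:10445  93:10815  94:9529  95:10087
  96:12326  97:9078  98:13966  99:6934  100:6660  101:9746  102:10044  103:7408
  104:7324  105:5749  106:5000  107:11515  108:6207  109:5364  110:1893  111:14935
  112:4544  113:2965  114:2141  115:3138  116:1273  117:3310  118:4498  119:10326
  120:4472  121:1615  122:1499  123:15771  124:3772  125:4937  126:6222  127:9757
  128:14362
Giant step factor: 12354^(-129) ≡ 15935 (mod 16447).
Scan 8397·15935^i mod 16447 for i = 0, 1, …:
  i=0: 8397   i=1: 9850   i=2: 6029   i=3: 5188
  i=4: 8158   i=5: 642   i=6: 236   i=7: 10744
  i=8: 8817   i=9: 8621     …   i=16: 8500
  i=17: 6455
Match at i=17, j=34: x = 17·129 + 34 = 2227.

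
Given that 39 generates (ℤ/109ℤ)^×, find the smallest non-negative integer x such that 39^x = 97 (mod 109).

20

Baby-step giant-step with m = ceil(sqrt(108)) = 11.
Baby table (39^j mod 109 for j=0..10):
  0:1  1:39  2:104  3:23  4:25  5:103  6:93  7:30
  8:80  9:68  10:36
Giant step factor: 39^(-11) ≡ 67 (mod 109).
Scan 97·67^i mod 109 for i = 0, 1, …:
  i=0: 97   i=1: 68
Match at i=1, j=9: x = 1·11 + 9 = 20.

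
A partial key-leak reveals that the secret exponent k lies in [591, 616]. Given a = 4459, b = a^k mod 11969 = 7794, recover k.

612

Compute 4459^591 mod 11969 = 7558, then multiply by 4459 repeatedly:
  4459^591=7558  4459^592=8387  4459^593=6477  4459^594=11715  4459^595=4469
  4459^596=10855  4459^597=11778  4459^598=10099  4459^599=4063  4459^600=7820
  4459^601=3683  4459^602=1029  4459^603=4184  4459^604=8754  4459^605=3177
  4459^606=6916  4459^607=6300  4459^608=457  4459^609=3033  4459^610=11146
  4459^611=4726  4459^612=7794
Found 7794 at exponent 612.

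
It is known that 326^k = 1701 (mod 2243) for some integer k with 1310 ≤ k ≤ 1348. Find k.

1316

Compute 326^1310 mod 2243 = 2036, then multiply by 326 repeatedly:
  326^1310=2036  326^1311=2051  326^1312=212  326^1313=1822  326^1314=1820
  326^1315=1168  326^1316=1701
Found 1701 at exponent 1316.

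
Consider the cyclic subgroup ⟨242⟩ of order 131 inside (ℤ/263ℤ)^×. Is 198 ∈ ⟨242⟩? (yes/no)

198 ∈ ⟨242⟩ iff 198^131 ≡ 1 (mod 263), since |⟨242⟩| = 131.
198^131 mod 263 = 1.
Since 1 = 1, 198 lies in the subgroup.

yes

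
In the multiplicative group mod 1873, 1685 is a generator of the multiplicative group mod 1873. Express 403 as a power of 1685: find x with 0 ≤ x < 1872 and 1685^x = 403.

Baby-step giant-step with m = ceil(sqrt(1872)) = 44.
Baby table (1685^j mod 1873 for j=0..43):
  0:1  1:1685  2:1630  3:732  4:986  5:59  6:146  7:647
  8:109  9:111  10:1608  11:1122  12:713  13:812  14:930  15:1222
  16:643  17:861  18:1083  19:553  20:924  21:477  22:228  23:215
  24:786  25:199  26:48  27:341  28:1447  29:1422  30:503  31:959
  32:1389  33:1088  34:1486  35:1582  36:391  37:1412  38:510  39:1516
  40:1561  41:593  42:896  43:122
Giant step factor: 1685^(-44) ≡ 965 (mod 1873).
Scan 403·965^i mod 1873 for i = 0, 1, …:
  i=0: 403   i=1: 1184   i=2: 30   i=3: 855
  i=4: 955   i=5: 59
Match at i=5, j=5: x = 5·44 + 5 = 225.

225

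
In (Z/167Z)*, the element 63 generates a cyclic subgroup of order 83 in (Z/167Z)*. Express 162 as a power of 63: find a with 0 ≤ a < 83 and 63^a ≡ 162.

67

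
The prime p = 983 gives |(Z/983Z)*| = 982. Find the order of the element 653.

982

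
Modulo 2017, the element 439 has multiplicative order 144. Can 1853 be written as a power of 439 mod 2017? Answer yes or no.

no

1853 ∈ ⟨439⟩ iff 1853^144 ≡ 1 (mod 2017), since |⟨439⟩| = 144.
1853^144 mod 2017 = 79.
Since 79 ≠ 1, 1853 does not lie in the subgroup.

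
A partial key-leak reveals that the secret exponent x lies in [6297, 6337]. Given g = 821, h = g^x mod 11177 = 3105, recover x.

Compute 821^6297 mod 11177 = 686, then multiply by 821 repeatedly:
  821^6297=686  821^6298=4356  821^6299=10813  821^6300=2935  821^6301=6580
  821^6302=3689  821^6303=10879  821^6304=1236  821^6305=8826  821^6306=3450
  821^6307=4669  821^6308=10715  821^6309=716  821^6310=6632  821^6311=1673
  821^6312=9939  821^6313=709  821^6314=885  821^6315=80  821^6316=9795
  821^6317=5432  821^6318=49  821^6319=6698  821^6320=11151  821^6321=1008
  821^6322=470  821^6323=5852  821^6324=9559  821^6325=1685  821^6326=8614
  821^6327=8230  821^6328=5922  821^6329=11144  821^6330=6438  821^6331=10054
  821^6332=5708  821^6333=3105
Found 3105 at exponent 6333.

6333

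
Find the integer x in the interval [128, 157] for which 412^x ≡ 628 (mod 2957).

141

Compute 412^128 mod 2957 = 2034, then multiply by 412 repeatedly:
  412^128=2034  412^129=1177  412^130=2933  412^131=1940  412^132=890
  412^133=12  412^134=1987  412^135=2512  412^136=2951  412^137=485
  412^138=1701  412^139=3  412^140=1236  412^141=628
Found 628 at exponent 141.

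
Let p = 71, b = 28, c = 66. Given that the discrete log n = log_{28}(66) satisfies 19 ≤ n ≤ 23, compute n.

21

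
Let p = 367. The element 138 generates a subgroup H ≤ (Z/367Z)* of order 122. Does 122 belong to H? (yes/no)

yes

122 ∈ ⟨138⟩ iff 122^122 ≡ 1 (mod 367), since |⟨138⟩| = 122.
122^122 mod 367 = 1.
Since 1 = 1, 122 lies in the subgroup.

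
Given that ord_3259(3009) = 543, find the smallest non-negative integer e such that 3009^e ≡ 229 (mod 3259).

109

Baby-step giant-step with m = ceil(sqrt(543)) = 24.
Baby table (3009^j mod 3259 for j=0..23):
  0:1  1:3009  2:579  3:1905  4:2823  5:1453  6:1758  7:465
  8:1074  9:1997  10:2636  11:2577  12:1032  13:2720  14:1131  15:783
  16:3049  17:356  18:2252  19:807  20:308  21:1216  22:2346  23:120
Giant step factor: 3009^(-24) ≡ 341 (mod 3259).
Scan 229·341^i mod 3259 for i = 0, 1, …:
  i=0: 229   i=1: 3132   i=2: 2319   i=3: 2101
  i=4: 2720
Match at i=4, j=13: e = 4·24 + 13 = 109.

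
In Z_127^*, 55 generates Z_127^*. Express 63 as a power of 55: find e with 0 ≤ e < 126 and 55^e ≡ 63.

117

Baby-step giant-step with m = ceil(sqrt(126)) = 12.
Baby table (55^j mod 127 for j=0..11):
  0:1  1:55  2:104  3:5  4:21  5:12  6:25  7:105
  8:60  9:125  10:17  11:46
Giant step factor: 55^(-12) ≡ 38 (mod 127).
Scan 63·38^i mod 127 for i = 0, 1, …:
  i=0: 63   i=1: 108   i=2: 40   i=3: 123
  i=4: 102   i=5: 66   i=6: 95   i=7: 54
  i=8: 20   i=9: 125
Match at i=9, j=9: e = 9·12 + 9 = 117.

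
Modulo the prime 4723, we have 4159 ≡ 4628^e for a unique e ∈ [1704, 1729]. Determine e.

Compute 4628^1704 mod 4723 = 939, then multiply by 4628 repeatedly:
  4628^1704=939  4628^1705=532  4628^1706=1413  4628^1707=2732  4628^1708=225
  4628^1709=2240  4628^1710=4458  4628^1711=1560  4628^1712=2936  4628^1713=4460
  4628^1714=1370  4628^1715=2094  4628^1716=4159
Found 4159 at exponent 1716.

1716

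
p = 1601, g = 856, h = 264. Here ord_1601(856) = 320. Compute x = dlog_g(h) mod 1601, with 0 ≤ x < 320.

Baby-step giant-step with m = ceil(sqrt(320)) = 18.
Baby table (856^j mod 1601 for j=0..17):
  0:1  1:856  2:1079  3:1448  4:314  5:1417  6:995  7:1589
  8:935  9:1461  10:235  11:1035  12:607  13:868  14:144  15:1588
  16:79  17:382
Giant step factor: 856^(-18) ≡ 392 (mod 1601).
Scan 264·392^i mod 1601 for i = 0, 1, …:
  i=0: 264   i=1: 1024   i=2: 1158   i=3: 853
  i=4: 1368   i=5: 1522   i=6: 1052   i=7: 927
  i=8: 1558   i=9: 755     …   i=13: 1438
  i=14: 144
Match at i=14, j=14: x = 14·18 + 14 = 266.

266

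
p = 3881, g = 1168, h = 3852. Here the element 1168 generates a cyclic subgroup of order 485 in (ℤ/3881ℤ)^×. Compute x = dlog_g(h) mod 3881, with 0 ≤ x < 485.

Baby-step giant-step with m = ceil(sqrt(485)) = 23.
Baby table (1168^j mod 3881 for j=0..22):
  0:1  1:1168  2:1993  3:3105  4:1786  5:1951  6:621  7:3462
  8:3495  9:3229  10:3021  11:699  12:1422  13:3709  14:916  15:2613
  16:1518  17:3288  18:2075  19:1856  20:2210  21:415  22:3476
Giant step factor: 1168^(-23) ≡ 3521 (mod 3881).
Scan 3852·3521^i mod 3881 for i = 0, 1, …:
  i=0: 3852   i=1: 2678   i=2: 2289   i=3: 2613
Match at i=3, j=15: x = 3·23 + 15 = 84.

84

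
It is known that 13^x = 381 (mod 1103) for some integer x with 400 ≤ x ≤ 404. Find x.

Compute 13^400 mod 1103 = 199, then multiply by 13 repeatedly:
  13^400=199  13^401=381
Found 381 at exponent 401.

401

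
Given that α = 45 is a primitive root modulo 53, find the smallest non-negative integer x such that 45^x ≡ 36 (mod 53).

12

Successive powers of 45 modulo 53:
  45^0=1  45^1=45  45^2=11  45^3=18  45^4=15  45^5=39
  45^6=6  45^7=5  45^8=13  45^9=2  45^10=37  45^11=22
  45^12=36
So 45^12 ≡ 36 (mod 53), giving x = 12.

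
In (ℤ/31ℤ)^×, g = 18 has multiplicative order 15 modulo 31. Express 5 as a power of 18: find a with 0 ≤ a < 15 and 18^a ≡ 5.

10

Successive powers of 18 modulo 31:
  18^0=1  18^1=18  18^2=14  18^3=4  18^4=10  18^5=25
  18^6=16  18^7=9  18^8=7  18^9=2  18^10=5
So 18^10 ≡ 5 (mod 31), giving a = 10.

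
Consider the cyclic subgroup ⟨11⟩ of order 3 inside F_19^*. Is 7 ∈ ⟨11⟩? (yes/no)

yes

⟨11⟩ has order 3; its elements mod 19 are {1, 7, 11}.
7 is in this set.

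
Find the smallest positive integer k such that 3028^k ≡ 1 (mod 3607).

1202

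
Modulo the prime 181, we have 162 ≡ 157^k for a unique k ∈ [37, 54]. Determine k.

45

Compute 157^37 mod 181 = 18, then multiply by 157 repeatedly:
  157^37=18  157^38=111  157^39=51  157^40=43  157^41=54
  157^42=152  157^43=153  157^44=129  157^45=162
Found 162 at exponent 45.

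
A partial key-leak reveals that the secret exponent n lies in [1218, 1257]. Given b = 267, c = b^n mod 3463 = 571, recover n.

1225

Compute 267^1218 mod 3463 = 2052, then multiply by 267 repeatedly:
  267^1218=2052  267^1219=730  267^1220=982  267^1221=2469  267^1222=1253
  267^1223=2103  267^1224=495  267^1225=571
Found 571 at exponent 1225.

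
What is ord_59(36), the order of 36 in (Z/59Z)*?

The order of 36 must divide p − 1 = 58 = 2 · 29.
Divisors: 1, 2, 29, 58.
Check each in increasing order: 36^1 ≡ 36;  36^2 ≡ 57;  36^29 ≡ 1.
Smallest exponent giving 1 is 29.

29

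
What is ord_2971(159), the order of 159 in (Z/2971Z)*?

165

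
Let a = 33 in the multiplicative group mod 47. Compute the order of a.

46

The order of 33 must divide p − 1 = 46 = 2 · 23.
Divisors: 1, 2, 23, 46.
Check each in increasing order: 33^1 ≡ 33;  33^2 ≡ 8;  33^23 ≡ 46;  33^46 ≡ 1.
Smallest exponent giving 1 is 46.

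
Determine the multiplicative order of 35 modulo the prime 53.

The order of 35 must divide p − 1 = 52 = 2^2 · 13.
Divisors: 1, 2, 4, 13, 26, 52.
Check each in increasing order: 35^1 ≡ 35;  35^2 ≡ 6;  35^4 ≡ 36;  35^13 ≡ 30;  35^26 ≡ 52;  35^52 ≡ 1.
Smallest exponent giving 1 is 52.

52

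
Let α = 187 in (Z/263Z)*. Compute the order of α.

The order of 187 must divide p − 1 = 262 = 2 · 131.
Divisors: 1, 2, 131, 262.
Check each in increasing order: 187^1 ≡ 187;  187^2 ≡ 253;  187^131 ≡ 1.
Smallest exponent giving 1 is 131.

131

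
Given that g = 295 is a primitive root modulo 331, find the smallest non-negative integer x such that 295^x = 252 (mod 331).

25

Successive powers of 295 modulo 331:
  295^0=1  295^1=295  295^2=303  295^3=15  295^4=122  295^5=242
  295^6=225  295^7=175  295^8=320  295^9=65  295^10=308  295^11=166
  295^12=313  295^13=317  295^14=173  295^15=61  295^16=121  295^17=278
  295^18=253  295^19=160  295^20=198  295^21=154  295^22=83  295^23=322
  295^24=324  295^25=252
So 295^25 ≡ 252 (mod 331), giving x = 25.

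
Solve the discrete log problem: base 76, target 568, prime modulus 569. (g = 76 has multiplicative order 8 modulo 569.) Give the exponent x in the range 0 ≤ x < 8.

Successive powers of 76 modulo 569:
  76^0=1  76^1=76  76^2=86  76^3=277  76^4=568
So 76^4 ≡ 568 (mod 569), giving x = 4.

4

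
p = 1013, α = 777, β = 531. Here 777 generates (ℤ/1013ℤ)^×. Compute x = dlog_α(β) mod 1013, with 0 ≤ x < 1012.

927

Baby-step giant-step with m = ceil(sqrt(1012)) = 32.
Baby table (777^j mod 1013 for j=0..31):
  0:1  1:777  2:994  3:432  4:361  5:909  6:232  7:963
  8:657  9:950  10:686  11:184  12:135  13:556  14:474  15:579
  16:111  17:142  18:930  19:341  20:564  21:612  22:427  23:528
  24:1004  25:98  26:171  27:164  28:803  29:936  30:951  31:450
Giant step factor: 777^(-32) ≡ 264 (mod 1013).
Scan 531·264^i mod 1013 for i = 0, 1, …:
  i=0: 531   i=1: 390   i=2: 647   i=3: 624
  i=4: 630   i=5: 188   i=6: 1008   i=7: 706
  i=8: 1005   i=9: 927     …   i=27: 301
  i=28: 450
Match at i=28, j=31: x = 28·32 + 31 = 927.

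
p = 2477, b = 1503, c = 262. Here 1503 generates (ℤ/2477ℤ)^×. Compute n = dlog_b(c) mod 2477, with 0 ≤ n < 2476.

764

Baby-step giant-step with m = ceil(sqrt(2476)) = 50.
Baby table (1503^j mod 2477 for j=0..49):
  0:1  1:1503  2:2462  3:2225  4:225  5:1303  6:1579  7:271
  8:1085  9:889  10:1064  11:1527  12:1379  13:1865  14:1608  15:1749
  16:650  17:1012  18:158  19:2159  20:107  21:2293  22:872  23:283
  24:1782  25:709  26:517  27:1750  28:2153  29:997  30:2383  31:2384
  32:1410  33:1395  34:1143  35:1368  36:194  37:1773  38:2044  39:652
  40:1541  41:128  42:1655  43:557  44:2422  45:1553  46:825  47:1475
  48:10  49:168
Giant step factor: 1503^(-50) ≡ 1866 (mod 2477).
Scan 262·1866^i mod 2477 for i = 0, 1, …:
  i=0: 262   i=1: 923   i=2: 803   i=3: 2290
  i=4: 315   i=5: 741   i=6: 540   i=7: 1978
  i=8: 218   i=9: 560     …   i=14: 1546
  i=15: 1608
Match at i=15, j=14: n = 15·50 + 14 = 764.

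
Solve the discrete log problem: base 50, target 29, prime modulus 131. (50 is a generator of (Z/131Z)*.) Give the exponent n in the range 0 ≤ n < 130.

97

Baby-step giant-step with m = ceil(sqrt(130)) = 12.
Baby table (50^j mod 131 for j=0..11):
  0:1  1:50  2:11  3:26  4:121  5:24  6:21  7:2
  8:100  9:22  10:52  11:111
Giant step factor: 50^(-12) ≡ 101 (mod 131).
Scan 29·101^i mod 131 for i = 0, 1, …:
  i=0: 29   i=1: 47   i=2: 31   i=3: 118
  i=4: 128   i=5: 90   i=6: 51   i=7: 42
  i=8: 50
Match at i=8, j=1: n = 8·12 + 1 = 97.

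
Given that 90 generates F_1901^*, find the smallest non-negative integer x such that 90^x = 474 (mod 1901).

Baby-step giant-step with m = ceil(sqrt(1900)) = 44.
Baby table (90^j mod 1901 for j=0..43):
  0:1  1:90  2:496  3:917  4:787  5:493  6:647  7:1200
  8:1544  9:187  10:1622  11:1504  12:389  13:792  14:943  15:1226
  16:82  17:1677  18:751  19:1055  20:1801  21:505  22:1727  23:1449
  24:1142  25:126  26:1835  27:1664  28:1482  29:310  30:1286  31:1680
  32:1021  33:642  34:750  35:965  36:1305  37:1489  38:940  39:956
  40:495  41:827  42:291  43:1477
Giant step factor: 90^(-44) ≡ 1643 (mod 1901).
Scan 474·1643^i mod 1901 for i = 0, 1, …:
  i=0: 474   i=1: 1273   i=2: 439   i=3: 798
  i=4: 1325   i=5: 330   i=6: 405   i=7: 65
  i=8: 339   i=9: 1885     …   i=18: 1316
  i=19: 751
Match at i=19, j=18: x = 19·44 + 18 = 854.

854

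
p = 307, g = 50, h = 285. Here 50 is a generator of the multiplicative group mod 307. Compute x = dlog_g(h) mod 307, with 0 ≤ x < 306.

212

Baby-step giant-step with m = ceil(sqrt(306)) = 18.
Baby table (50^j mod 307 for j=0..17):
  0:1  1:50  2:44  3:51  4:94  5:95  6:145  7:189
  8:240  9:27  10:122  11:267  12:149  13:82  14:109  15:231
  16:191  17:33
Giant step factor: 50^(-18) ≡ 299 (mod 307).
Scan 285·299^i mod 307 for i = 0, 1, …:
  i=0: 285   i=1: 176   i=2: 127   i=3: 212
  i=4: 146   i=5: 60   i=6: 134   i=7: 156
  i=8: 287   i=9: 160   i=10: 255   i=11: 109
Match at i=11, j=14: x = 11·18 + 14 = 212.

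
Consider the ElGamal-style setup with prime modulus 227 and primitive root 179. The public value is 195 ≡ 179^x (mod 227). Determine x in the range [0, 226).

34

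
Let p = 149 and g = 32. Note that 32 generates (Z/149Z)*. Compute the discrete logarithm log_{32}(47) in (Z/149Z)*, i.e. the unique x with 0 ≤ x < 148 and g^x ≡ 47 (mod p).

Baby-step giant-step with m = ceil(sqrt(148)) = 13.
Baby table (32^j mod 149 for j=0..12):
  0:1  1:32  2:130  3:137  4:63  5:79  6:144  7:138
  8:95  9:60  10:132  11:52  12:25
Giant step factor: 32^(-13) ≡ 84 (mod 149).
Scan 47·84^i mod 149 for i = 0, 1, …:
  i=0: 47   i=1: 74   i=2: 107   i=3: 48
  i=4: 9   i=5: 11   i=6: 30   i=7: 136
  i=8: 100   i=9: 56   i=10: 85   i=11: 137
Match at i=11, j=3: x = 11·13 + 3 = 146.

146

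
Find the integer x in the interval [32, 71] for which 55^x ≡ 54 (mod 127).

Compute 55^32 mod 127 = 31, then multiply by 55 repeatedly:
  55^32=31  55^33=54
Found 54 at exponent 33.

33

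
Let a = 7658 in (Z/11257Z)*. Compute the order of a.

1876

The order of 7658 must divide p − 1 = 11256 = 2^3 · 3 · 7 · 67.
Divisors: 1, 2, 3, 4, 6, 7, 8, 12, 14, 21, 24, 28, 42, 56, 67, 84, 134, 168, 201, 268, 402, 469, 536, 804, 938, 1407, 1608, 1876, 2814, 3752, 5628, 11256.
Check each in increasing order: 7658^1 ≡ 7658;  7658^2 ≡ 7251;  7658^3 ≡ 8634;  7658^4 ≡ 6811;  7658^6 ≡ 2102;  7658^7 ≡ 10863;  7658^8 ≡ 10881;  7658^12 ≡ 5660;  7658^14 ≡ 8895;  7658^21 ≡ 7554;  7658^24 ≡ 9435;  7658^28 ≡ 6829;  7658^42 ≡ 1183;  7658^56 ≡ 8747;  7658^67 ≡ 10619;  7658^84 ≡ 3621;  7658^134 ≡ 1792;  7658^168 ≡ 8493;  7658^201 ≡ 4918;  7658^268 ≡ 3019;  7658^402 ≡ 6688;  7658^469 ≡ 10716;  7658^536 ≡ 7448;  7658^804 ≡ 5283;  7658^938 ≡ 11256;  7658^1407 ≡ 541;  7658^1608 ≡ 3986;  7658^1876 ≡ 1.
Smallest exponent giving 1 is 1876.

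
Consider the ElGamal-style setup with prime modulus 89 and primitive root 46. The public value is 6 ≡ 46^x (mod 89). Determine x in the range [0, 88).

81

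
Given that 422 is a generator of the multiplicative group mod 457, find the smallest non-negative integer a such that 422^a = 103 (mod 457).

301

Baby-step giant-step with m = ceil(sqrt(456)) = 22.
Baby table (422^j mod 457 for j=0..21):
  0:1  1:422  2:311  3:83  4:294  5:221  6:34  7:181
  8:63  9:80  10:399  11:202  12:242  13:213  14:314  15:435
  16:313  17:13  18:2  19:387  20:165  21:166
Giant step factor: 422^(-22) ≡ 307 (mod 457).
Scan 103·307^i mod 457 for i = 0, 1, …:
  i=0: 103   i=1: 88   i=2: 53   i=3: 276
  i=4: 187   i=5: 284   i=6: 358   i=7: 226
  i=8: 375   i=9: 418   i=10: 366   i=11: 397
  i=12: 317   i=13: 435
Match at i=13, j=15: a = 13·22 + 15 = 301.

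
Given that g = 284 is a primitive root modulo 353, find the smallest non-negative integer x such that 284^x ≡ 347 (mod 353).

Baby-step giant-step with m = ceil(sqrt(352)) = 19.
Baby table (284^j mod 353 for j=0..18):
  0:1  1:284  2:172  3:134  4:285  5:103  6:306  7:66
  8:35  9:56  10:19  11:101  12:91  13:75  14:120  15:192
  16:166  17:195  18:312
Giant step factor: 284^(-19) ≡ 212 (mod 353).
Scan 347·212^i mod 353 for i = 0, 1, …:
  i=0: 347   i=1: 140   i=2: 28   i=3: 288
  i=4: 340   i=5: 68   i=6: 296   i=7: 271
  i=8: 266   i=9: 265     …   i=13: 280
  i=14: 56
Match at i=14, j=9: x = 14·19 + 9 = 275.

275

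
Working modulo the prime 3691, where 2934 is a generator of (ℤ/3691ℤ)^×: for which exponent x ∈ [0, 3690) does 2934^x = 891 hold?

3672

Baby-step giant-step with m = ceil(sqrt(3690)) = 61.
Baby table (2934^j mod 3691 for j=0..60):
  0:1  1:2934  2:944  3:1446  4:1605  5:3045  6:1810  7:2882
  8:3398  9:341  10:233  11:787  12:2183  13:1037  14:1174  15:813
  16:956  17:3435  18:1860  19:1942  20:2615  21:2512  22:2972  23:1706
  24:408  25:1188  26:1288  27:3099  28:1533  29:2184  30:280  31:2118
  32:2259  33:2561  34:2789  35:3670  36:1133  37:2322  38:2853  39:3205
  40:2493  41:2591  42:2225  43:2462  44:221  45:2489  46:1928  47:2140
  48:369  49:1183  50:1382  51:2070  52:1685  53:1541  54:3510  55:450
  56:2613  57:335  58:1084  59:2505  60:889
Giant step factor: 2934^(-61) ≡ 1591 (mod 3691).
Scan 891·1591^i mod 3691 for i = 0, 1, …:
  i=0: 891   i=1: 237   i=2: 585   i=3: 603
  i=4: 3404   i=5: 1067   i=6: 3428   i=7: 2341
  i=8: 312   i=9: 1798     …   i=59: 2834
  i=60: 2183
Match at i=60, j=12: x = 60·61 + 12 = 3672.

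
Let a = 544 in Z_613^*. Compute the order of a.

The order of 544 must divide p − 1 = 612 = 2^2 · 3^2 · 17.
Divisors: 1, 2, 3, 4, 6, 9, 12, 17, 18, 34, 36, 51, 68, 102, 153, 204, 306, 612.
Check each in increasing order: 544^1 ≡ 544;  544^2 ≡ 470;  544^3 ≡ 59;  544^4 ≡ 220;  544^6 ≡ 416;  544^9 ≡ 24;  544^12 ≡ 190;  544^17 ≡ 578;  544^18 ≡ 576;  544^34 ≡ 612;  544^36 ≡ 143;  544^51 ≡ 35;  544^68 ≡ 1.
Smallest exponent giving 1 is 68.

68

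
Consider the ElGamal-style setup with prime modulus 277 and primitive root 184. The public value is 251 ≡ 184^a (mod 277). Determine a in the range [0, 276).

267

Baby-step giant-step with m = ceil(sqrt(276)) = 17.
Baby table (184^j mod 277 for j=0..16):
  0:1  1:184  2:62  3:51  4:243  5:115  6:108  7:205
  8:48  9:245  10:206  11:232  12:30  13:257  14:198  15:145
  16:88
Giant step factor: 184^(-17) ≡ 11 (mod 277).
Scan 251·11^i mod 277 for i = 0, 1, …:
  i=0: 251   i=1: 268   i=2: 178   i=3: 19
  i=4: 209   i=5: 83   i=6: 82   i=7: 71
  i=8: 227   i=9: 4     …   i=14: 179
  i=15: 30
Match at i=15, j=12: a = 15·17 + 12 = 267.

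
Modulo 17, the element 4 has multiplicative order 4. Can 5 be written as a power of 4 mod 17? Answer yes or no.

no

5 ∈ ⟨4⟩ iff 5^4 ≡ 1 (mod 17), since |⟨4⟩| = 4.
5^4 mod 17 = 13.
Since 13 ≠ 1, 5 does not lie in the subgroup.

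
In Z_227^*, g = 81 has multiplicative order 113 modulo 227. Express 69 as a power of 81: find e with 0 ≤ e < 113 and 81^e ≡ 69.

25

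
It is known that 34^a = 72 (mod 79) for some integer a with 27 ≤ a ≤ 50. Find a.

38

Compute 34^27 mod 79 = 71, then multiply by 34 repeatedly:
  34^27=71  34^28=44  34^29=74  34^30=67  34^31=66
  34^32=32  34^33=61  34^34=20  34^35=48  34^36=52
  34^37=30  34^38=72
Found 72 at exponent 38.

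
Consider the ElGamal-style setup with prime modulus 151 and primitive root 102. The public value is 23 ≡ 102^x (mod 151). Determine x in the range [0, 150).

Baby-step giant-step with m = ceil(sqrt(150)) = 13.
Baby table (102^j mod 151 for j=0..12):
  0:1  1:102  2:136  3:131  4:74  5:149  6:98  7:30
  8:40  9:3  10:4  11:106  12:91
Giant step factor: 102^(-13) ≡ 134 (mod 151).
Scan 23·134^i mod 151 for i = 0, 1, …:
  i=0: 23   i=1: 62   i=2: 3
Match at i=2, j=9: x = 2·13 + 9 = 35.

35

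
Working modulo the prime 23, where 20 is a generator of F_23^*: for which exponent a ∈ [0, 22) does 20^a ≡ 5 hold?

9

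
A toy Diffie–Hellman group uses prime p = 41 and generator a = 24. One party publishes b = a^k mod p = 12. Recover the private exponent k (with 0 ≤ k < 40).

Successive powers of 24 modulo 41:
  24^0=1  24^1=24  24^2=2  24^3=7  24^4=4  24^5=14
  24^6=8  24^7=28  24^8=16  24^9=15  24^10=32  24^11=30
  24^12=23  24^13=19  24^14=5  24^15=38  24^16=10  24^17=35
  24^18=20  24^19=29  24^20=40  24^21=17  24^22=39  24^23=34
  24^24=37  24^25=27  24^26=33  24^27=13  24^28=25  24^29=26
  24^30=9  24^31=11  24^32=18  24^33=22  24^34=36  24^35=3
  24^36=31  24^37=6  24^38=21  24^39=12
So 24^39 ≡ 12 (mod 41), giving k = 39.

39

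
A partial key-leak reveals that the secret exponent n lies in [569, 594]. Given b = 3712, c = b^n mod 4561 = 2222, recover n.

Compute 3712^569 mod 4561 = 3772, then multiply by 3712 repeatedly:
  3712^569=3772  3712^570=3955  3712^571=3662  3712^572=1564  3712^573=3976
  3712^574=4077  3712^575=426  3712^576=3206  3712^577=1023  3712^578=2624
  3712^579=2553  3712^580=3539  3712^581=1088  3712^582=2171  3712^583=4026
  3712^584=2676  3712^585=4015  3712^586=2893  3712^587=2222
Found 2222 at exponent 587.

587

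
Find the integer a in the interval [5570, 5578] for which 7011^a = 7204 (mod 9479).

5577

Compute 7011^5570 mod 9479 = 1809, then multiply by 7011 repeatedly:
  7011^5570=1809  7011^5571=9476  7011^5572=7404  7011^5573=2440  7011^5574=6724
  7011^5575=2897  7011^5576=6849  7011^5577=7204
Found 7204 at exponent 5577.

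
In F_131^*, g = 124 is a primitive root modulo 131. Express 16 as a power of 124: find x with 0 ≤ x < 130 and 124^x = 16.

Baby-step giant-step with m = ceil(sqrt(130)) = 12.
Baby table (124^j mod 131 for j=0..11):
  0:1  1:124  2:49  3:50  4:43  5:92  6:11  7:54
  8:15  9:26  10:80  11:95
Giant step factor: 124^(-12) ≡ 13 (mod 131).
Scan 16·13^i mod 131 for i = 0, 1, …:
  i=0: 16   i=1: 77   i=2: 84   i=3: 44
  i=4: 48   i=5: 100   i=6: 121   i=7: 1
Match at i=7, j=0: x = 7·12 + 0 = 84.

84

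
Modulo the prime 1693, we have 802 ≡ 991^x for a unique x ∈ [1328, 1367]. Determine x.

1331

Compute 991^1328 mod 1693 = 115, then multiply by 991 repeatedly:
  991^1328=115  991^1329=534  991^1330=978  991^1331=802
Found 802 at exponent 1331.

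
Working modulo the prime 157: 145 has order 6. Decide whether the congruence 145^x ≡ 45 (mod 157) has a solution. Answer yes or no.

45 ∈ ⟨145⟩ iff 45^6 ≡ 1 (mod 157), since |⟨145⟩| = 6.
45^6 mod 157 = 143.
Since 143 ≠ 1, 45 does not lie in the subgroup.

no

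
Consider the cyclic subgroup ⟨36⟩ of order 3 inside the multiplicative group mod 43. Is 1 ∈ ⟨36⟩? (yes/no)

1 ∈ ⟨36⟩ iff 1^3 ≡ 1 (mod 43), since |⟨36⟩| = 3.
1^3 mod 43 = 1.
Since 1 = 1, 1 lies in the subgroup.

yes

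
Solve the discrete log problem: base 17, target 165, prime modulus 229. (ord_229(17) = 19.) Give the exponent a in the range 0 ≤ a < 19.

4

Successive powers of 17 modulo 229:
  17^0=1  17^1=17  17^2=60  17^3=104  17^4=165
So 17^4 ≡ 165 (mod 229), giving a = 4.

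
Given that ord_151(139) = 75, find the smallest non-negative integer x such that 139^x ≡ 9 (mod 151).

72

Baby-step giant-step with m = ceil(sqrt(75)) = 9.
Baby table (139^j mod 151 for j=0..8):
  0:1  1:139  2:144  3:84  4:49  5:16  6:110  7:39
  8:136
Giant step factor: 139^(-9) ≡ 125 (mod 151).
Scan 9·125^i mod 151 for i = 0, 1, …:
  i=0: 9   i=1: 68   i=2: 44   i=3: 64
  i=4: 148   i=5: 78   i=6: 86   i=7: 29
  i=8: 1
Match at i=8, j=0: x = 8·9 + 0 = 72.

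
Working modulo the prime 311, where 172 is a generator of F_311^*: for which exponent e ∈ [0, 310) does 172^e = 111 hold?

Successive powers of 172 modulo 311:
  172^0=1  172^1=172  172^2=39  172^3=177  172^4=277  172^5=61
  172^6=229  172^7=202  172^8=223  172^9=103  172^10=300  172^11=285
  172^12=193  172^13=230  172^14=63  172^15=262  172^16=280  172^17=266
  172^18=35  172^19=111
So 172^19 ≡ 111 (mod 311), giving e = 19.

19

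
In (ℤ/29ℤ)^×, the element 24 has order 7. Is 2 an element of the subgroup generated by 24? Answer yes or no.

no

⟨24⟩ has order 7; its elements mod 29 are {1, 7, 16, 20, 23, 24, 25}.
2 is not in this set.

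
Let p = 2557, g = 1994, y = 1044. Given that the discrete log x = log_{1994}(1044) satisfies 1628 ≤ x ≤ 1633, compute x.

Compute 1994^1628 mod 2557 = 2327, then multiply by 1994 repeatedly:
  1994^1628=2327  1994^1629=1640  1994^1630=2314  1994^1631=1288  1994^1632=1044
Found 1044 at exponent 1632.

1632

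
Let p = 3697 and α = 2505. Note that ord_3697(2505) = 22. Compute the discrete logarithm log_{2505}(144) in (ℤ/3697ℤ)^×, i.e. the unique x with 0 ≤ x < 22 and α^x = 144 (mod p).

Successive powers of 2505 modulo 3697:
  2505^0=1  2505^1=2505  2505^2=1216  2505^3=3449  2505^4=3553  2505^5=1586
  2505^6=2352  2505^7=2439  2505^8=2251  2505^9=830  2505^10=1436  2505^11=3696
  2505^12=1192  2505^13=2481  2505^14=248  2505^15=144
So 2505^15 ≡ 144 (mod 3697), giving x = 15.

15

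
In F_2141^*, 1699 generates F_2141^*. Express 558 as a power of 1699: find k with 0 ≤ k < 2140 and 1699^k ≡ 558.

Baby-step giant-step with m = ceil(sqrt(2140)) = 47.
Baby table (1699^j mod 2141 for j=0..46):
  0:1  1:1699  2:533  3:2065  4:1477  5:171  6:1494  7:1221
  8:1991  9:2070  10:1408  11:695  12:1114  13:42  14:705  15:976
  16:1090  17:2086  18:759  19:659  20:2039  21:123  22:1300  23:1329
  24:1357  25:1827  26:1764  27:1777  28:313  29:819  30:1972  31:1904
  32:1986  33:2139  34:884  35:1075  36:152  37:1328  38:1799  39:1294
  40:1840  41:300  42:142  43:1466  44:751  45:2054  46:2057
Giant step factor: 1699^(-47) ≡ 700 (mod 2141).
Scan 558·700^i mod 2141 for i = 0, 1, …:
  i=0: 558   i=1: 938   i=2: 1454   i=3: 825
  i=4: 1571   i=5: 1367   i=6: 2014   i=7: 1022
  i=8: 306   i=9: 100     …   i=19: 1694
  i=20: 1827
Match at i=20, j=25: k = 20·47 + 25 = 965.

965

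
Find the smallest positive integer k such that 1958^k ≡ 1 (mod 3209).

3208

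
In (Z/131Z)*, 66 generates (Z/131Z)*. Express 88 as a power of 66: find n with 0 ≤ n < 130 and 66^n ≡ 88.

71

Baby-step giant-step with m = ceil(sqrt(130)) = 12.
Baby table (66^j mod 131 for j=0..11):
  0:1  1:66  2:33  3:82  4:41  5:86  6:43  7:87
  8:109  9:120  10:60  11:30
Giant step factor: 66^(-12) ≡ 35 (mod 131).
Scan 88·35^i mod 131 for i = 0, 1, …:
  i=0: 88   i=1: 67   i=2: 118   i=3: 69
  i=4: 57   i=5: 30
Match at i=5, j=11: n = 5·12 + 11 = 71.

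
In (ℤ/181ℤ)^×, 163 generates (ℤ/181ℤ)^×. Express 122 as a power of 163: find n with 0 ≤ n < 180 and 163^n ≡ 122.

162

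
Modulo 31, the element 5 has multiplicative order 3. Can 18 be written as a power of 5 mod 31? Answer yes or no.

⟨5⟩ has order 3; its elements mod 31 are {1, 5, 25}.
18 is not in this set.

no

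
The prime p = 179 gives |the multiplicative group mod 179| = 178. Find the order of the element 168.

89

The order of 168 must divide p − 1 = 178 = 2 · 89.
Divisors: 1, 2, 89, 178.
Check each in increasing order: 168^1 ≡ 168;  168^2 ≡ 121;  168^89 ≡ 1.
Smallest exponent giving 1 is 89.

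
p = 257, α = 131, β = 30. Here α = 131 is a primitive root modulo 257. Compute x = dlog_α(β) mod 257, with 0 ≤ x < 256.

88

Baby-step giant-step with m = ceil(sqrt(256)) = 16.
Baby table (131^j mod 257 for j=0..15):
  0:1  1:131  2:199  3:112  4:23  5:186  6:208  7:6
  8:15  9:166  10:158  11:138  12:88  13:220  14:36  15:90
Giant step factor: 131^(-16) ≡ 8 (mod 257).
Scan 30·8^i mod 257 for i = 0, 1, …:
  i=0: 30   i=1: 240   i=2: 121   i=3: 197
  i=4: 34   i=5: 15
Match at i=5, j=8: x = 5·16 + 8 = 88.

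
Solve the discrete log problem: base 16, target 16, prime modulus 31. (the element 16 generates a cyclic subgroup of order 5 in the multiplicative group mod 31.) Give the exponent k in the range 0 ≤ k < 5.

1

Successive powers of 16 modulo 31:
  16^0=1  16^1=16
So 16^1 ≡ 16 (mod 31), giving k = 1.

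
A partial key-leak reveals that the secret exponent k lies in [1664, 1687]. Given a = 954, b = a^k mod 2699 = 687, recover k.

1670

Compute 954^1664 mod 2699 = 479, then multiply by 954 repeatedly:
  954^1664=479  954^1665=835  954^1666=385  954^1667=226  954^1668=2383
  954^1669=824  954^1670=687
Found 687 at exponent 1670.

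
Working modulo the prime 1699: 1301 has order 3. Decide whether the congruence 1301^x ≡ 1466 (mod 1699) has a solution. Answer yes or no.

no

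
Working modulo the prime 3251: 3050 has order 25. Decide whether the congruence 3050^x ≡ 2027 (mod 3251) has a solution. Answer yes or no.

yes

2027 ∈ ⟨3050⟩ iff 2027^25 ≡ 1 (mod 3251), since |⟨3050⟩| = 25.
2027^25 mod 3251 = 1.
Since 1 = 1, 2027 lies in the subgroup.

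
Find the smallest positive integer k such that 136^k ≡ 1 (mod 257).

32

The order of 136 must divide p − 1 = 256 = 2^8.
Divisors: 1, 2, 4, 8, 16, 32, 64, 128, 256.
Check each in increasing order: 136^1 ≡ 136;  136^2 ≡ 249;  136^4 ≡ 64;  136^8 ≡ 241;  136^16 ≡ 256;  136^32 ≡ 1.
Smallest exponent giving 1 is 32.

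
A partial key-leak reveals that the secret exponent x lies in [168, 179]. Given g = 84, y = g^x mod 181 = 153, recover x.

179

Compute 84^168 mod 181 = 145, then multiply by 84 repeatedly:
  84^168=145  84^169=53  84^170=108  84^171=22  84^172=38
  84^173=115  84^174=67  84^175=17  84^176=161  84^177=130
  84^178=60  84^179=153
Found 153 at exponent 179.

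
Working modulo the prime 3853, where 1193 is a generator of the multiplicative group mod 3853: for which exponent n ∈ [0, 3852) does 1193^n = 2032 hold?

3317

Baby-step giant-step with m = ceil(sqrt(3852)) = 63.
Baby table (1193^j mod 3853 for j=0..62):
  0:1  1:1193  2:1492  3:3723  4:2883  5:2543  6:1488  7:2804
  8:768  9:3063  10:1515  11:338  12:2522  13:3406  14:2296  15:3498
  16:315  17:2054  18:3767  19:1433  20:2690  21:3474  22:2507  23:923
  24:3034  25:1595  26:3306  27:2439  28:712  29:1756  30:2729  31:3765
  32:2900  33:3559  34:3734  35:594  36:3543  37:58  38:3693  39:1770
  40:166  41:1535  42:1080  43:1538  44:806  45:2161  46:416  47:3104
  48:339  49:3715  50:1045  51:2166  52:2528  53:2858  54:3542  55:2718
  56:2201  57:1900  58:1136  59:2845  60:3445  61:2587  62:38
Giant step factor: 1193^(-63) ≡ 346 (mod 3853).
Scan 2032·346^i mod 3853 for i = 0, 1, …:
  i=0: 2032   i=1: 1826   i=2: 3757   i=3: 1461
  i=4: 763   i=5: 1994   i=6: 237   i=7: 1089
  i=8: 3053   i=9: 616     …   i=51: 2510
  i=52: 1535
Match at i=52, j=41: n = 52·63 + 41 = 3317.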